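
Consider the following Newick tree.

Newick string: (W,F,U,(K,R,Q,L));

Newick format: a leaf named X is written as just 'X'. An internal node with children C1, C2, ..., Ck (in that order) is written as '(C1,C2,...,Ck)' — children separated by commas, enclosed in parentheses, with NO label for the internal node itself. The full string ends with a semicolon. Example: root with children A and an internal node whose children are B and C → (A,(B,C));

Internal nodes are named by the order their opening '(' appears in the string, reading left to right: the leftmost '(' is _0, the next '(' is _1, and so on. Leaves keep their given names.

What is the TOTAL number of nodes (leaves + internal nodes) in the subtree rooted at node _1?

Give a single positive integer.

Answer: 5

Derivation:
Newick: (W,F,U,(K,R,Q,L));
Locate _1: it is the '(' at position 7 (the 2nd '(' reading left to right).
Query: subtree rooted at _1
_1: subtree_size = 1 + 4
  K: subtree_size = 1 + 0
  R: subtree_size = 1 + 0
  Q: subtree_size = 1 + 0
  L: subtree_size = 1 + 0
Total subtree size of _1: 5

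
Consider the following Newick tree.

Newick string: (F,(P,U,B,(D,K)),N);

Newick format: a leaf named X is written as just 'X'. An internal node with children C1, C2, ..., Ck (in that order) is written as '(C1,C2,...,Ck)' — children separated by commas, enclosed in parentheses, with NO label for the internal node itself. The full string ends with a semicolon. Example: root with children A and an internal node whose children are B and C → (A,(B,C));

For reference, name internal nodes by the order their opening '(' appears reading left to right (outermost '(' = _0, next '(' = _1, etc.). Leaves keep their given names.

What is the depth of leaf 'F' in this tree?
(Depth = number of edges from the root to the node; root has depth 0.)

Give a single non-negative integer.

Answer: 1

Derivation:
Newick: (F,(P,U,B,(D,K)),N);
Naming internals by '(' encounter order: outermost '(' = _0, next = _1, ...
Query node: F
Path from root: _0 -> F
Depth of F: 1 (number of edges from root)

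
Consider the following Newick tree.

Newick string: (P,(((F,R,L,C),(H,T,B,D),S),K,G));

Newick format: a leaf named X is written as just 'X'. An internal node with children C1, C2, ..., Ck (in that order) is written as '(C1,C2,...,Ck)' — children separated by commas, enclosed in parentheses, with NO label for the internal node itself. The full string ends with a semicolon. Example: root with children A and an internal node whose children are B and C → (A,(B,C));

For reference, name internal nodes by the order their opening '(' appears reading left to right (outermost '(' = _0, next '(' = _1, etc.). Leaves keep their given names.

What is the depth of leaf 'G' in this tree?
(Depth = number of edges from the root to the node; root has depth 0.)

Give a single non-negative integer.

Answer: 2

Derivation:
Newick: (P,(((F,R,L,C),(H,T,B,D),S),K,G));
Naming internals by '(' encounter order: outermost '(' = _0, next = _1, ...
Query node: G
Path from root: _0 -> _1 -> G
Depth of G: 2 (number of edges from root)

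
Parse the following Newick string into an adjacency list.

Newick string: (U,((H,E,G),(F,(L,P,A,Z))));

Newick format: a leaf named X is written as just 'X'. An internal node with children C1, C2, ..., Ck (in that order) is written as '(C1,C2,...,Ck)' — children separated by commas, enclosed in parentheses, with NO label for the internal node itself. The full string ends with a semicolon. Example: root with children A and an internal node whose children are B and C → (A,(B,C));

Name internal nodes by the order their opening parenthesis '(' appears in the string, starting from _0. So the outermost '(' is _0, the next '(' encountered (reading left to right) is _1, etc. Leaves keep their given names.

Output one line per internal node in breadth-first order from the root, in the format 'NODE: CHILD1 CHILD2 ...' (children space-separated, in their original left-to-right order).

Input: (U,((H,E,G),(F,(L,P,A,Z))));
Scanning left-to-right, naming '(' by encounter order:
  pos 0: '(' -> open internal node _0 (depth 1)
  pos 3: '(' -> open internal node _1 (depth 2)
  pos 4: '(' -> open internal node _2 (depth 3)
  pos 10: ')' -> close internal node _2 (now at depth 2)
  pos 12: '(' -> open internal node _3 (depth 3)
  pos 15: '(' -> open internal node _4 (depth 4)
  pos 23: ')' -> close internal node _4 (now at depth 3)
  pos 24: ')' -> close internal node _3 (now at depth 2)
  pos 25: ')' -> close internal node _1 (now at depth 1)
  pos 26: ')' -> close internal node _0 (now at depth 0)
Total internal nodes: 5
BFS adjacency from root:
  _0: U _1
  _1: _2 _3
  _2: H E G
  _3: F _4
  _4: L P A Z

Answer: _0: U _1
_1: _2 _3
_2: H E G
_3: F _4
_4: L P A Z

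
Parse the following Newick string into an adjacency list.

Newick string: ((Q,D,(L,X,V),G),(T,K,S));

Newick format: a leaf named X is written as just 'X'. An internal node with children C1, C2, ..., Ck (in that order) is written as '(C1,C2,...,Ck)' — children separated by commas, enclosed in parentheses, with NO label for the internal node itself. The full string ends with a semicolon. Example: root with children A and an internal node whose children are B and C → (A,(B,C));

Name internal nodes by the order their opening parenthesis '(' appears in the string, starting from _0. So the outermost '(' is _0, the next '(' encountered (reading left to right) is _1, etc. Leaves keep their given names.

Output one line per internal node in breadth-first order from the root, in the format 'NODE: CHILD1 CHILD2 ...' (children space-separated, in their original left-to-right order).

Answer: _0: _1 _3
_1: Q D _2 G
_3: T K S
_2: L X V

Derivation:
Input: ((Q,D,(L,X,V),G),(T,K,S));
Scanning left-to-right, naming '(' by encounter order:
  pos 0: '(' -> open internal node _0 (depth 1)
  pos 1: '(' -> open internal node _1 (depth 2)
  pos 6: '(' -> open internal node _2 (depth 3)
  pos 12: ')' -> close internal node _2 (now at depth 2)
  pos 15: ')' -> close internal node _1 (now at depth 1)
  pos 17: '(' -> open internal node _3 (depth 2)
  pos 23: ')' -> close internal node _3 (now at depth 1)
  pos 24: ')' -> close internal node _0 (now at depth 0)
Total internal nodes: 4
BFS adjacency from root:
  _0: _1 _3
  _1: Q D _2 G
  _3: T K S
  _2: L X V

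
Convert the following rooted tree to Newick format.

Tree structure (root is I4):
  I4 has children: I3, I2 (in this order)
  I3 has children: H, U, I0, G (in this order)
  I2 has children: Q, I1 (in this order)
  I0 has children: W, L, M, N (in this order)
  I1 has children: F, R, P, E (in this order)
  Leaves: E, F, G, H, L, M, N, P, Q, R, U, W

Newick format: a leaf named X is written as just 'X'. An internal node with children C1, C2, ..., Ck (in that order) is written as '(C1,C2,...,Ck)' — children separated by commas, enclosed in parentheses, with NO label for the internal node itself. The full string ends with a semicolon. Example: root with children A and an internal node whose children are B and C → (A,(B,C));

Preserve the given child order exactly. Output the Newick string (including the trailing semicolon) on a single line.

Answer: ((H,U,(W,L,M,N),G),(Q,(F,R,P,E)));

Derivation:
internal I4 with children ['I3', 'I2']
  internal I3 with children ['H', 'U', 'I0', 'G']
    leaf 'H' → 'H'
    leaf 'U' → 'U'
    internal I0 with children ['W', 'L', 'M', 'N']
      leaf 'W' → 'W'
      leaf 'L' → 'L'
      leaf 'M' → 'M'
      leaf 'N' → 'N'
    → '(W,L,M,N)'
    leaf 'G' → 'G'
  → '(H,U,(W,L,M,N),G)'
  internal I2 with children ['Q', 'I1']
    leaf 'Q' → 'Q'
    internal I1 with children ['F', 'R', 'P', 'E']
      leaf 'F' → 'F'
      leaf 'R' → 'R'
      leaf 'P' → 'P'
      leaf 'E' → 'E'
    → '(F,R,P,E)'
  → '(Q,(F,R,P,E))'
→ '((H,U,(W,L,M,N),G),(Q,(F,R,P,E)))'
Final: ((H,U,(W,L,M,N),G),(Q,(F,R,P,E)));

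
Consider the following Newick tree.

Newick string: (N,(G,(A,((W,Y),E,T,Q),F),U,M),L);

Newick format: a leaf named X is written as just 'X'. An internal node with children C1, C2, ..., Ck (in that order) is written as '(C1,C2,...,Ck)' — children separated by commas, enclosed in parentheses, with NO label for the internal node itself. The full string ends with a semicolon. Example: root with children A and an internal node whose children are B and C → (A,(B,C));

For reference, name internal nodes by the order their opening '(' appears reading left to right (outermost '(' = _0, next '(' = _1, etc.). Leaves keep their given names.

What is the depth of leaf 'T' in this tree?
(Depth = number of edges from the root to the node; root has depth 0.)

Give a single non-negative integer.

Newick: (N,(G,(A,((W,Y),E,T,Q),F),U,M),L);
Naming internals by '(' encounter order: outermost '(' = _0, next = _1, ...
Query node: T
Path from root: _0 -> _1 -> _2 -> _3 -> T
Depth of T: 4 (number of edges from root)

Answer: 4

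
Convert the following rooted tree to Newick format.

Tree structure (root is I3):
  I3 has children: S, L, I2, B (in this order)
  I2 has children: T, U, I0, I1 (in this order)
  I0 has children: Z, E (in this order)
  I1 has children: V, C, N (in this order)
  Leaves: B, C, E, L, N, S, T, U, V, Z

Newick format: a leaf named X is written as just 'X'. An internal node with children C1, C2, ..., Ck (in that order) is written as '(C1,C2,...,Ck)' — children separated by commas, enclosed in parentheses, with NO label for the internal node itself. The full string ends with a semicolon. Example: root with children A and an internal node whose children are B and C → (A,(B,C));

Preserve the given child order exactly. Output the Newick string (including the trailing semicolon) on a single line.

Answer: (S,L,(T,U,(Z,E),(V,C,N)),B);

Derivation:
internal I3 with children ['S', 'L', 'I2', 'B']
  leaf 'S' → 'S'
  leaf 'L' → 'L'
  internal I2 with children ['T', 'U', 'I0', 'I1']
    leaf 'T' → 'T'
    leaf 'U' → 'U'
    internal I0 with children ['Z', 'E']
      leaf 'Z' → 'Z'
      leaf 'E' → 'E'
    → '(Z,E)'
    internal I1 with children ['V', 'C', 'N']
      leaf 'V' → 'V'
      leaf 'C' → 'C'
      leaf 'N' → 'N'
    → '(V,C,N)'
  → '(T,U,(Z,E),(V,C,N))'
  leaf 'B' → 'B'
→ '(S,L,(T,U,(Z,E),(V,C,N)),B)'
Final: (S,L,(T,U,(Z,E),(V,C,N)),B);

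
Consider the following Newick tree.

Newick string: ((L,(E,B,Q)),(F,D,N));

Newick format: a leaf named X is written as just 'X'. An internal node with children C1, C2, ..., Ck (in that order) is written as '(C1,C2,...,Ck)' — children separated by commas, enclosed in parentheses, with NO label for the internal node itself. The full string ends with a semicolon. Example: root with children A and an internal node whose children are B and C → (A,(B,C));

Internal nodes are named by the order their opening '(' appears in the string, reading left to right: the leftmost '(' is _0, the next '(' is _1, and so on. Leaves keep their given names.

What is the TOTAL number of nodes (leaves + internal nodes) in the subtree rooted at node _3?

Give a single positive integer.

Answer: 4

Derivation:
Newick: ((L,(E,B,Q)),(F,D,N));
Locate _3: it is the '(' at position 13 (the 4th '(' reading left to right).
Query: subtree rooted at _3
_3: subtree_size = 1 + 3
  F: subtree_size = 1 + 0
  D: subtree_size = 1 + 0
  N: subtree_size = 1 + 0
Total subtree size of _3: 4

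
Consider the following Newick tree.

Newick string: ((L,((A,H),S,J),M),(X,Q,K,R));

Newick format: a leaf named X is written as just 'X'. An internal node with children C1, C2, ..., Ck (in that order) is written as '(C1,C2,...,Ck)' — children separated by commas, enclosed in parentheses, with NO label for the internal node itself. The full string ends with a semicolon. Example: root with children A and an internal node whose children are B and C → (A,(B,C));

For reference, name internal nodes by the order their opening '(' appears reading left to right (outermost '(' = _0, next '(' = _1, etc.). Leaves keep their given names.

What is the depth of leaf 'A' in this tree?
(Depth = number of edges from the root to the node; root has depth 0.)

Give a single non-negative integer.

Newick: ((L,((A,H),S,J),M),(X,Q,K,R));
Naming internals by '(' encounter order: outermost '(' = _0, next = _1, ...
Query node: A
Path from root: _0 -> _1 -> _2 -> _3 -> A
Depth of A: 4 (number of edges from root)

Answer: 4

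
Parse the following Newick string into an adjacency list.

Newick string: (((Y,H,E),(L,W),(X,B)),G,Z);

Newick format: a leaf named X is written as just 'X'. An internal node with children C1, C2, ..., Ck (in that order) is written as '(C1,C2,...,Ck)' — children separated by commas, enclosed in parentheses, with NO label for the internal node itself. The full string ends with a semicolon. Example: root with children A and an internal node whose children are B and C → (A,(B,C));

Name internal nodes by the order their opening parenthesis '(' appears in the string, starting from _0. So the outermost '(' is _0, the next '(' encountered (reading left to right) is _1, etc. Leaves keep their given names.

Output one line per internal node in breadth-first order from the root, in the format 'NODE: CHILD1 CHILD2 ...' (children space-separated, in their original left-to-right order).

Input: (((Y,H,E),(L,W),(X,B)),G,Z);
Scanning left-to-right, naming '(' by encounter order:
  pos 0: '(' -> open internal node _0 (depth 1)
  pos 1: '(' -> open internal node _1 (depth 2)
  pos 2: '(' -> open internal node _2 (depth 3)
  pos 8: ')' -> close internal node _2 (now at depth 2)
  pos 10: '(' -> open internal node _3 (depth 3)
  pos 14: ')' -> close internal node _3 (now at depth 2)
  pos 16: '(' -> open internal node _4 (depth 3)
  pos 20: ')' -> close internal node _4 (now at depth 2)
  pos 21: ')' -> close internal node _1 (now at depth 1)
  pos 26: ')' -> close internal node _0 (now at depth 0)
Total internal nodes: 5
BFS adjacency from root:
  _0: _1 G Z
  _1: _2 _3 _4
  _2: Y H E
  _3: L W
  _4: X B

Answer: _0: _1 G Z
_1: _2 _3 _4
_2: Y H E
_3: L W
_4: X B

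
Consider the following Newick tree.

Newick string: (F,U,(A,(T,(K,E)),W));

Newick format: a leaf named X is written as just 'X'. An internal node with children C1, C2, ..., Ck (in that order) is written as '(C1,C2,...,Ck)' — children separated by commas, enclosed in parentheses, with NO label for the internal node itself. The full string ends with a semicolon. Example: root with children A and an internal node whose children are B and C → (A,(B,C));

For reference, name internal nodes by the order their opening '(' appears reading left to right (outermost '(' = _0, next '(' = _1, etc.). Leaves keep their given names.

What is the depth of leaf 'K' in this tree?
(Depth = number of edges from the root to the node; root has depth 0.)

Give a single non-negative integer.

Answer: 4

Derivation:
Newick: (F,U,(A,(T,(K,E)),W));
Naming internals by '(' encounter order: outermost '(' = _0, next = _1, ...
Query node: K
Path from root: _0 -> _1 -> _2 -> _3 -> K
Depth of K: 4 (number of edges from root)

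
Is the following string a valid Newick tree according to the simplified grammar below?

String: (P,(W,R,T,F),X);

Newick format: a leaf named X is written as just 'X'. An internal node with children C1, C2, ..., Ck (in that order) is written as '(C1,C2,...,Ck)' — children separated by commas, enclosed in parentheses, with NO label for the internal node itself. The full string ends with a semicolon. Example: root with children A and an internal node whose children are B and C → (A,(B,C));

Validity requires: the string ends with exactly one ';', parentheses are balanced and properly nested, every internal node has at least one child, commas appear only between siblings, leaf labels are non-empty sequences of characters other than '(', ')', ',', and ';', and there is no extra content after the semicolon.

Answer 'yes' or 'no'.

Answer: yes

Derivation:
Input: (P,(W,R,T,F),X);
Paren balance: 2 '(' vs 2 ')' OK
Ends with single ';': True
Full parse: OK
Valid: True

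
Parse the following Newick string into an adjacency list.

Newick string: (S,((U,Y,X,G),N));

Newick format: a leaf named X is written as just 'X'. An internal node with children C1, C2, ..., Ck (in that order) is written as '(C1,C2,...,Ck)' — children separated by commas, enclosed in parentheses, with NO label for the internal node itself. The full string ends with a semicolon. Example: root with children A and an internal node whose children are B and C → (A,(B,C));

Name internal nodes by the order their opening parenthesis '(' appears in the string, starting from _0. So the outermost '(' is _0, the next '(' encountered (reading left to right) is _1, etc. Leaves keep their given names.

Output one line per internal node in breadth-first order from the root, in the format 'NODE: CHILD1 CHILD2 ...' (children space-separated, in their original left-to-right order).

Answer: _0: S _1
_1: _2 N
_2: U Y X G

Derivation:
Input: (S,((U,Y,X,G),N));
Scanning left-to-right, naming '(' by encounter order:
  pos 0: '(' -> open internal node _0 (depth 1)
  pos 3: '(' -> open internal node _1 (depth 2)
  pos 4: '(' -> open internal node _2 (depth 3)
  pos 12: ')' -> close internal node _2 (now at depth 2)
  pos 15: ')' -> close internal node _1 (now at depth 1)
  pos 16: ')' -> close internal node _0 (now at depth 0)
Total internal nodes: 3
BFS adjacency from root:
  _0: S _1
  _1: _2 N
  _2: U Y X G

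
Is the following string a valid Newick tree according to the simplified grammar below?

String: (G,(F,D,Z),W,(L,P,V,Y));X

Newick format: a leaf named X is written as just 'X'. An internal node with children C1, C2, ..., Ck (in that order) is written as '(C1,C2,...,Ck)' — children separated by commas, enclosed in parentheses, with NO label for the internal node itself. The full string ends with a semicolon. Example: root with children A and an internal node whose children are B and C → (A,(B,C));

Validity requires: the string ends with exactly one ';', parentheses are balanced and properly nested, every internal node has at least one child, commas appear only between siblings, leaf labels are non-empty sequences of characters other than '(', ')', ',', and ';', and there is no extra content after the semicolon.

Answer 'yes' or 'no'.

Answer: no

Derivation:
Input: (G,(F,D,Z),W,(L,P,V,Y));X
Paren balance: 3 '(' vs 3 ')' OK
Ends with single ';': False
Full parse: FAILS (must end with ;)
Valid: False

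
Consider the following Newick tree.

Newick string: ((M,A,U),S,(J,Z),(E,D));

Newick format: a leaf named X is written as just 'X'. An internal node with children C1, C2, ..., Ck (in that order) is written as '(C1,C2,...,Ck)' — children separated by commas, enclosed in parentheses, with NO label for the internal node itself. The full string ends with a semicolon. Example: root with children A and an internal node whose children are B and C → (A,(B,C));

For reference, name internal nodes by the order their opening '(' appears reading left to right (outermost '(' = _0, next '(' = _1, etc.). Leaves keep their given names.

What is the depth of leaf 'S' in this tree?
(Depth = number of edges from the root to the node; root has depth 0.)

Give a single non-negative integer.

Answer: 1

Derivation:
Newick: ((M,A,U),S,(J,Z),(E,D));
Naming internals by '(' encounter order: outermost '(' = _0, next = _1, ...
Query node: S
Path from root: _0 -> S
Depth of S: 1 (number of edges from root)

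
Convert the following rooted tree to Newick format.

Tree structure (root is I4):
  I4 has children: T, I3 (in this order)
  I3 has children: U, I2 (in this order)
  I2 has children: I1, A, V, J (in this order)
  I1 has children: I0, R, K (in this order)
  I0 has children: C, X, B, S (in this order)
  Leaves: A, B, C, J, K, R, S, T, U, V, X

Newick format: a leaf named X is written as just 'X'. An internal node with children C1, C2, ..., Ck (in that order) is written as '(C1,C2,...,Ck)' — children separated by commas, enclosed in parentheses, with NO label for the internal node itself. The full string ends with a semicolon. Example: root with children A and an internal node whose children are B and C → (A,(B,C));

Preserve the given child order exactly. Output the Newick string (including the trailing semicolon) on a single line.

Answer: (T,(U,(((C,X,B,S),R,K),A,V,J)));

Derivation:
internal I4 with children ['T', 'I3']
  leaf 'T' → 'T'
  internal I3 with children ['U', 'I2']
    leaf 'U' → 'U'
    internal I2 with children ['I1', 'A', 'V', 'J']
      internal I1 with children ['I0', 'R', 'K']
        internal I0 with children ['C', 'X', 'B', 'S']
          leaf 'C' → 'C'
          leaf 'X' → 'X'
          leaf 'B' → 'B'
          leaf 'S' → 'S'
        → '(C,X,B,S)'
        leaf 'R' → 'R'
        leaf 'K' → 'K'
      → '((C,X,B,S),R,K)'
      leaf 'A' → 'A'
      leaf 'V' → 'V'
      leaf 'J' → 'J'
    → '(((C,X,B,S),R,K),A,V,J)'
  → '(U,(((C,X,B,S),R,K),A,V,J))'
→ '(T,(U,(((C,X,B,S),R,K),A,V,J)))'
Final: (T,(U,(((C,X,B,S),R,K),A,V,J)));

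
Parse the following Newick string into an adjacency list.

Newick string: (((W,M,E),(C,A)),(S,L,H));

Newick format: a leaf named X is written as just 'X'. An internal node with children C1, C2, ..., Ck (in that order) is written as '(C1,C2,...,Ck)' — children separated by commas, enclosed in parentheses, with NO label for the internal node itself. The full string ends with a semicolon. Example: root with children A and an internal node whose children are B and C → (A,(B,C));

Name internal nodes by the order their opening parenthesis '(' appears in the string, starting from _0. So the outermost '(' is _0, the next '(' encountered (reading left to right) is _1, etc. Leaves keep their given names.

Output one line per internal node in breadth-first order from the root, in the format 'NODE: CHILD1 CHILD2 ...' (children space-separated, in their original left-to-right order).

Input: (((W,M,E),(C,A)),(S,L,H));
Scanning left-to-right, naming '(' by encounter order:
  pos 0: '(' -> open internal node _0 (depth 1)
  pos 1: '(' -> open internal node _1 (depth 2)
  pos 2: '(' -> open internal node _2 (depth 3)
  pos 8: ')' -> close internal node _2 (now at depth 2)
  pos 10: '(' -> open internal node _3 (depth 3)
  pos 14: ')' -> close internal node _3 (now at depth 2)
  pos 15: ')' -> close internal node _1 (now at depth 1)
  pos 17: '(' -> open internal node _4 (depth 2)
  pos 23: ')' -> close internal node _4 (now at depth 1)
  pos 24: ')' -> close internal node _0 (now at depth 0)
Total internal nodes: 5
BFS adjacency from root:
  _0: _1 _4
  _1: _2 _3
  _4: S L H
  _2: W M E
  _3: C A

Answer: _0: _1 _4
_1: _2 _3
_4: S L H
_2: W M E
_3: C A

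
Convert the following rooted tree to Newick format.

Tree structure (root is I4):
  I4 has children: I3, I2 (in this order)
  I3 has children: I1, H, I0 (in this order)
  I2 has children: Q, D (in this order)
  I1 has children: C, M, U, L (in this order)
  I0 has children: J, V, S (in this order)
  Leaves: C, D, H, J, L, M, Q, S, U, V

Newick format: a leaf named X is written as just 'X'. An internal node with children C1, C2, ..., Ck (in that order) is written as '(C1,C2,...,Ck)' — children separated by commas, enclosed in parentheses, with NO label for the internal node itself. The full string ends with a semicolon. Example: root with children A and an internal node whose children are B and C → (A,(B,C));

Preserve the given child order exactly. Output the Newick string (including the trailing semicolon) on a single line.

Answer: (((C,M,U,L),H,(J,V,S)),(Q,D));

Derivation:
internal I4 with children ['I3', 'I2']
  internal I3 with children ['I1', 'H', 'I0']
    internal I1 with children ['C', 'M', 'U', 'L']
      leaf 'C' → 'C'
      leaf 'M' → 'M'
      leaf 'U' → 'U'
      leaf 'L' → 'L'
    → '(C,M,U,L)'
    leaf 'H' → 'H'
    internal I0 with children ['J', 'V', 'S']
      leaf 'J' → 'J'
      leaf 'V' → 'V'
      leaf 'S' → 'S'
    → '(J,V,S)'
  → '((C,M,U,L),H,(J,V,S))'
  internal I2 with children ['Q', 'D']
    leaf 'Q' → 'Q'
    leaf 'D' → 'D'
  → '(Q,D)'
→ '(((C,M,U,L),H,(J,V,S)),(Q,D))'
Final: (((C,M,U,L),H,(J,V,S)),(Q,D));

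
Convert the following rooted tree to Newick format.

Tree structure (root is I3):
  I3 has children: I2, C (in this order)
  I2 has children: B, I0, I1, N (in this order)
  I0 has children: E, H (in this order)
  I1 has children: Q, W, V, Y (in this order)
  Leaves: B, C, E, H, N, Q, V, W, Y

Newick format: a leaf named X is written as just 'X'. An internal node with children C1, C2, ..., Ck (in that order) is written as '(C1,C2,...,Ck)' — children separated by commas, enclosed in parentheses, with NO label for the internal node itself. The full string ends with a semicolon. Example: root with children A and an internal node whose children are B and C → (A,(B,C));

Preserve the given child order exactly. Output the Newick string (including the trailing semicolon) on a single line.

Answer: ((B,(E,H),(Q,W,V,Y),N),C);

Derivation:
internal I3 with children ['I2', 'C']
  internal I2 with children ['B', 'I0', 'I1', 'N']
    leaf 'B' → 'B'
    internal I0 with children ['E', 'H']
      leaf 'E' → 'E'
      leaf 'H' → 'H'
    → '(E,H)'
    internal I1 with children ['Q', 'W', 'V', 'Y']
      leaf 'Q' → 'Q'
      leaf 'W' → 'W'
      leaf 'V' → 'V'
      leaf 'Y' → 'Y'
    → '(Q,W,V,Y)'
    leaf 'N' → 'N'
  → '(B,(E,H),(Q,W,V,Y),N)'
  leaf 'C' → 'C'
→ '((B,(E,H),(Q,W,V,Y),N),C)'
Final: ((B,(E,H),(Q,W,V,Y),N),C);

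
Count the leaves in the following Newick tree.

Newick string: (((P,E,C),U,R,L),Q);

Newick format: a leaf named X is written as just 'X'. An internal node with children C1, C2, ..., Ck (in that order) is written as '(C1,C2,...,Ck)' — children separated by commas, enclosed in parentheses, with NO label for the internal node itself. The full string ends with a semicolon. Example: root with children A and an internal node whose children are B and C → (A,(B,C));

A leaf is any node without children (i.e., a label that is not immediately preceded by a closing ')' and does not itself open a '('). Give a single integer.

Newick: (((P,E,C),U,R,L),Q);
Scan left-to-right; a leaf is any maximal label run not followed by '(':
  pos 3: leaf 'P' → count = 1
  pos 5: leaf 'E' → count = 2
  pos 7: leaf 'C' → count = 3
  pos 10: leaf 'U' → count = 4
  pos 12: leaf 'R' → count = 5
  pos 14: leaf 'L' → count = 6
  pos 17: leaf 'Q' → count = 7
Total leaves: 7

Answer: 7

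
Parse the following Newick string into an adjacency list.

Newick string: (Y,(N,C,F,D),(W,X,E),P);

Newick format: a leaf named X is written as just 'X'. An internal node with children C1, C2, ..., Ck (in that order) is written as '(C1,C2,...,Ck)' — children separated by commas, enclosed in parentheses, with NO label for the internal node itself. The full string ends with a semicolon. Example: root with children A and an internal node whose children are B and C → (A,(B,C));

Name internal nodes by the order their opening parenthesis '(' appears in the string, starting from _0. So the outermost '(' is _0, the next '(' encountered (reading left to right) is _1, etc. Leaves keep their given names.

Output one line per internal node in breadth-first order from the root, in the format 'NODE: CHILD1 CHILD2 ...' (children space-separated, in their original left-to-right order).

Answer: _0: Y _1 _2 P
_1: N C F D
_2: W X E

Derivation:
Input: (Y,(N,C,F,D),(W,X,E),P);
Scanning left-to-right, naming '(' by encounter order:
  pos 0: '(' -> open internal node _0 (depth 1)
  pos 3: '(' -> open internal node _1 (depth 2)
  pos 11: ')' -> close internal node _1 (now at depth 1)
  pos 13: '(' -> open internal node _2 (depth 2)
  pos 19: ')' -> close internal node _2 (now at depth 1)
  pos 22: ')' -> close internal node _0 (now at depth 0)
Total internal nodes: 3
BFS adjacency from root:
  _0: Y _1 _2 P
  _1: N C F D
  _2: W X E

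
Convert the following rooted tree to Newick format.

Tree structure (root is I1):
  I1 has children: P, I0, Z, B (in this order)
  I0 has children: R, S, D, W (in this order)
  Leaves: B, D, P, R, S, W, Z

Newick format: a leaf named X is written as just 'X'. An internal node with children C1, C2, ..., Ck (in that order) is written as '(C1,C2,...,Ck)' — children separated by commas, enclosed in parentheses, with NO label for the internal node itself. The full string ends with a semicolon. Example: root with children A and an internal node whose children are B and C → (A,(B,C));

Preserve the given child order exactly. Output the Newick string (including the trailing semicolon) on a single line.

internal I1 with children ['P', 'I0', 'Z', 'B']
  leaf 'P' → 'P'
  internal I0 with children ['R', 'S', 'D', 'W']
    leaf 'R' → 'R'
    leaf 'S' → 'S'
    leaf 'D' → 'D'
    leaf 'W' → 'W'
  → '(R,S,D,W)'
  leaf 'Z' → 'Z'
  leaf 'B' → 'B'
→ '(P,(R,S,D,W),Z,B)'
Final: (P,(R,S,D,W),Z,B);

Answer: (P,(R,S,D,W),Z,B);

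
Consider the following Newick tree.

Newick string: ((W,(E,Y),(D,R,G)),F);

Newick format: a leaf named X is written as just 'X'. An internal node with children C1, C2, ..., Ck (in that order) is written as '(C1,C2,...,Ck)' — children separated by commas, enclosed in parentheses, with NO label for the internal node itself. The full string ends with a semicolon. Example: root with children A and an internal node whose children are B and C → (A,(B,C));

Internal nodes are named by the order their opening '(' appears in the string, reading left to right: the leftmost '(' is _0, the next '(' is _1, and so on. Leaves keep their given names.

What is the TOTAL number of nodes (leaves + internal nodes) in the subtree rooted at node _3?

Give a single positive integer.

Newick: ((W,(E,Y),(D,R,G)),F);
Locate _3: it is the '(' at position 10 (the 4th '(' reading left to right).
Query: subtree rooted at _3
_3: subtree_size = 1 + 3
  D: subtree_size = 1 + 0
  R: subtree_size = 1 + 0
  G: subtree_size = 1 + 0
Total subtree size of _3: 4

Answer: 4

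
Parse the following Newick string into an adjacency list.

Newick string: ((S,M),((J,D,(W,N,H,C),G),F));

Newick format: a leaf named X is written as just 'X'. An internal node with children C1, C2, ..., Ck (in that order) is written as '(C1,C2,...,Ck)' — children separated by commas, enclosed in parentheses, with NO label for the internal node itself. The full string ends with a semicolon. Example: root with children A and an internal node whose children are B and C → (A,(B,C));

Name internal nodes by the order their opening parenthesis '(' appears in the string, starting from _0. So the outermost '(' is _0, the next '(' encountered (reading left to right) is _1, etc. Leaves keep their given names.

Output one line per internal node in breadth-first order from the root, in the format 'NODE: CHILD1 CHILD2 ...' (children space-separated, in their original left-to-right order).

Input: ((S,M),((J,D,(W,N,H,C),G),F));
Scanning left-to-right, naming '(' by encounter order:
  pos 0: '(' -> open internal node _0 (depth 1)
  pos 1: '(' -> open internal node _1 (depth 2)
  pos 5: ')' -> close internal node _1 (now at depth 1)
  pos 7: '(' -> open internal node _2 (depth 2)
  pos 8: '(' -> open internal node _3 (depth 3)
  pos 13: '(' -> open internal node _4 (depth 4)
  pos 21: ')' -> close internal node _4 (now at depth 3)
  pos 24: ')' -> close internal node _3 (now at depth 2)
  pos 27: ')' -> close internal node _2 (now at depth 1)
  pos 28: ')' -> close internal node _0 (now at depth 0)
Total internal nodes: 5
BFS adjacency from root:
  _0: _1 _2
  _1: S M
  _2: _3 F
  _3: J D _4 G
  _4: W N H C

Answer: _0: _1 _2
_1: S M
_2: _3 F
_3: J D _4 G
_4: W N H C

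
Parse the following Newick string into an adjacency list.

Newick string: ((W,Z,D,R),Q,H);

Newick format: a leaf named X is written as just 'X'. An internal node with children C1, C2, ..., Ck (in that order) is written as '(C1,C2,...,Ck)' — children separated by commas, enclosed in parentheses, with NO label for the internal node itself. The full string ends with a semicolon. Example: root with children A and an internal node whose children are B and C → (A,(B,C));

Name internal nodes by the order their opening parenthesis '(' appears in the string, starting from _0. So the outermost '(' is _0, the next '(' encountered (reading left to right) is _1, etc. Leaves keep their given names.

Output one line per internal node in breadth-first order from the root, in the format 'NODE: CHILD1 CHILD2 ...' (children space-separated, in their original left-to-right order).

Input: ((W,Z,D,R),Q,H);
Scanning left-to-right, naming '(' by encounter order:
  pos 0: '(' -> open internal node _0 (depth 1)
  pos 1: '(' -> open internal node _1 (depth 2)
  pos 9: ')' -> close internal node _1 (now at depth 1)
  pos 14: ')' -> close internal node _0 (now at depth 0)
Total internal nodes: 2
BFS adjacency from root:
  _0: _1 Q H
  _1: W Z D R

Answer: _0: _1 Q H
_1: W Z D R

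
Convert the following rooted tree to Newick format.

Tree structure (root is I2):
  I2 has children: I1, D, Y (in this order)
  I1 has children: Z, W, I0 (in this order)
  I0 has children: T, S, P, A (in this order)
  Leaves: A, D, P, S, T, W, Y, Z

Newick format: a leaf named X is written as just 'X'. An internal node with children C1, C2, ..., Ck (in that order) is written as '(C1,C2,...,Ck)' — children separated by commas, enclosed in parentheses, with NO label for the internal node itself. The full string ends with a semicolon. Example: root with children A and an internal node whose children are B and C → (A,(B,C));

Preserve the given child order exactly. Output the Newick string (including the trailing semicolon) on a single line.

Answer: ((Z,W,(T,S,P,A)),D,Y);

Derivation:
internal I2 with children ['I1', 'D', 'Y']
  internal I1 with children ['Z', 'W', 'I0']
    leaf 'Z' → 'Z'
    leaf 'W' → 'W'
    internal I0 with children ['T', 'S', 'P', 'A']
      leaf 'T' → 'T'
      leaf 'S' → 'S'
      leaf 'P' → 'P'
      leaf 'A' → 'A'
    → '(T,S,P,A)'
  → '(Z,W,(T,S,P,A))'
  leaf 'D' → 'D'
  leaf 'Y' → 'Y'
→ '((Z,W,(T,S,P,A)),D,Y)'
Final: ((Z,W,(T,S,P,A)),D,Y);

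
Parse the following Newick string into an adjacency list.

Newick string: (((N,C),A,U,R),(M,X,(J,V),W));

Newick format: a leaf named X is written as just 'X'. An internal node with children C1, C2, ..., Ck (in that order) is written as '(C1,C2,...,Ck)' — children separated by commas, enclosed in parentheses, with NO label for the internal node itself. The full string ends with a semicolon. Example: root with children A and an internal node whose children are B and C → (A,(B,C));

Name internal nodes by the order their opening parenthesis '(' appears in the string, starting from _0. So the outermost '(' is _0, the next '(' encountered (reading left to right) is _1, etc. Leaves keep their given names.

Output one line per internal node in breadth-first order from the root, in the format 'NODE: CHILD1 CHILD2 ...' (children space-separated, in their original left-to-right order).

Input: (((N,C),A,U,R),(M,X,(J,V),W));
Scanning left-to-right, naming '(' by encounter order:
  pos 0: '(' -> open internal node _0 (depth 1)
  pos 1: '(' -> open internal node _1 (depth 2)
  pos 2: '(' -> open internal node _2 (depth 3)
  pos 6: ')' -> close internal node _2 (now at depth 2)
  pos 13: ')' -> close internal node _1 (now at depth 1)
  pos 15: '(' -> open internal node _3 (depth 2)
  pos 20: '(' -> open internal node _4 (depth 3)
  pos 24: ')' -> close internal node _4 (now at depth 2)
  pos 27: ')' -> close internal node _3 (now at depth 1)
  pos 28: ')' -> close internal node _0 (now at depth 0)
Total internal nodes: 5
BFS adjacency from root:
  _0: _1 _3
  _1: _2 A U R
  _3: M X _4 W
  _2: N C
  _4: J V

Answer: _0: _1 _3
_1: _2 A U R
_3: M X _4 W
_2: N C
_4: J V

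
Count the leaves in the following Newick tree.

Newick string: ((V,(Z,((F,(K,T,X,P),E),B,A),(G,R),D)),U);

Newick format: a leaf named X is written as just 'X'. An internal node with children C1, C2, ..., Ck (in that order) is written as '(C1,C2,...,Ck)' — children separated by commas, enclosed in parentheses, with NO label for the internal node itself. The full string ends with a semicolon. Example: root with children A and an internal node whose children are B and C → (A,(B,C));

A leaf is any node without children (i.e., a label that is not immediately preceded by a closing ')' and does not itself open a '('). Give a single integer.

Newick: ((V,(Z,((F,(K,T,X,P),E),B,A),(G,R),D)),U);
Scan left-to-right; a leaf is any maximal label run not followed by '(':
  pos 2: leaf 'V' → count = 1
  pos 5: leaf 'Z' → count = 2
  pos 9: leaf 'F' → count = 3
  pos 12: leaf 'K' → count = 4
  pos 14: leaf 'T' → count = 5
  pos 16: leaf 'X' → count = 6
  pos 18: leaf 'P' → count = 7
  pos 21: leaf 'E' → count = 8
  pos 24: leaf 'B' → count = 9
  pos 26: leaf 'A' → count = 10
  pos 30: leaf 'G' → count = 11
  pos 32: leaf 'R' → count = 12
  pos 35: leaf 'D' → count = 13
  pos 39: leaf 'U' → count = 14
Total leaves: 14

Answer: 14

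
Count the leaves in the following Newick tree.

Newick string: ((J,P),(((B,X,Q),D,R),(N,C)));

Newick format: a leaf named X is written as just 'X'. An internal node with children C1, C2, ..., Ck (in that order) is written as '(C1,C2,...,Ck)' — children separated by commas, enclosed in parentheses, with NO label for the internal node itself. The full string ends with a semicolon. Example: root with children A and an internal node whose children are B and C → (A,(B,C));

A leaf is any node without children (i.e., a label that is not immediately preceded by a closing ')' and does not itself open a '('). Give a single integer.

Newick: ((J,P),(((B,X,Q),D,R),(N,C)));
Scan left-to-right; a leaf is any maximal label run not followed by '(':
  pos 2: leaf 'J' → count = 1
  pos 4: leaf 'P' → count = 2
  pos 10: leaf 'B' → count = 3
  pos 12: leaf 'X' → count = 4
  pos 14: leaf 'Q' → count = 5
  pos 17: leaf 'D' → count = 6
  pos 19: leaf 'R' → count = 7
  pos 23: leaf 'N' → count = 8
  pos 25: leaf 'C' → count = 9
Total leaves: 9

Answer: 9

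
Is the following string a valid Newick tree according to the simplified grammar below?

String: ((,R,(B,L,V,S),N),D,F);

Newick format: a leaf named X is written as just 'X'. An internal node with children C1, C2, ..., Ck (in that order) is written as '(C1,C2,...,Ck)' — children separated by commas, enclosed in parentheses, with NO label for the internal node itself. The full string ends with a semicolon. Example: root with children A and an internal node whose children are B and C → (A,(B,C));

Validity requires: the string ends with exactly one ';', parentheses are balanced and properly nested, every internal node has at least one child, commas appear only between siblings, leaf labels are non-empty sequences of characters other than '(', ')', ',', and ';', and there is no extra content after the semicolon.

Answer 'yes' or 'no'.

Input: ((,R,(B,L,V,S),N),D,F);
Paren balance: 3 '(' vs 3 ')' OK
Ends with single ';': True
Full parse: FAILS (empty leaf label at pos 2)
Valid: False

Answer: no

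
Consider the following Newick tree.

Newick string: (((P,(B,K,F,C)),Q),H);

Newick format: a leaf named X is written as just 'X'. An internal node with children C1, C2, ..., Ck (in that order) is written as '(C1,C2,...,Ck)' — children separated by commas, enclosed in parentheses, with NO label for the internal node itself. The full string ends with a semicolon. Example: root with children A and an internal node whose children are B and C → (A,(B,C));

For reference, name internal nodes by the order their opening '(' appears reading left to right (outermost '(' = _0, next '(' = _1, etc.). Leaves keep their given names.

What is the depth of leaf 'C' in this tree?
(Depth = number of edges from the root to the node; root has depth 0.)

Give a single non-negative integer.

Answer: 4

Derivation:
Newick: (((P,(B,K,F,C)),Q),H);
Naming internals by '(' encounter order: outermost '(' = _0, next = _1, ...
Query node: C
Path from root: _0 -> _1 -> _2 -> _3 -> C
Depth of C: 4 (number of edges from root)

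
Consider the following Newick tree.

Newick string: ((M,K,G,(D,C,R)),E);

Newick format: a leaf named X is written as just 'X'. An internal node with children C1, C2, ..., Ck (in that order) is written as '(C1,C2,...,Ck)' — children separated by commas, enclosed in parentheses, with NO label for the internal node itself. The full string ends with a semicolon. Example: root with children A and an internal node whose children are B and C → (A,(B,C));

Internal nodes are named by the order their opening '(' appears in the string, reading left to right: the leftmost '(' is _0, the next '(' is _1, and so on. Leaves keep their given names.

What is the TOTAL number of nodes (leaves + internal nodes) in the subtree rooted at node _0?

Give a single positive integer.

Answer: 10

Derivation:
Newick: ((M,K,G,(D,C,R)),E);
Locate _0: it is the '(' at position 0 (the 1st '(' reading left to right).
Query: subtree rooted at _0
_0: subtree_size = 1 + 9
  _1: subtree_size = 1 + 7
    M: subtree_size = 1 + 0
    K: subtree_size = 1 + 0
    G: subtree_size = 1 + 0
    _2: subtree_size = 1 + 3
      D: subtree_size = 1 + 0
      C: subtree_size = 1 + 0
      R: subtree_size = 1 + 0
  E: subtree_size = 1 + 0
Total subtree size of _0: 10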